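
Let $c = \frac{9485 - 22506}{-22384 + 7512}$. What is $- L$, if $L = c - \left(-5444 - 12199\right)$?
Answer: $- \frac{262399717}{14872} \approx -17644.0$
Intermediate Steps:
$c = \frac{13021}{14872}$ ($c = - \frac{13021}{-14872} = \left(-13021\right) \left(- \frac{1}{14872}\right) = \frac{13021}{14872} \approx 0.87554$)
$L = \frac{262399717}{14872}$ ($L = \frac{13021}{14872} - \left(-5444 - 12199\right) = \frac{13021}{14872} - -17643 = \frac{13021}{14872} + 17643 = \frac{262399717}{14872} \approx 17644.0$)
$- L = \left(-1\right) \frac{262399717}{14872} = - \frac{262399717}{14872}$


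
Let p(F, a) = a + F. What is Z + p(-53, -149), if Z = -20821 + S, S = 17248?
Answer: -3775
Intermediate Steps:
p(F, a) = F + a
Z = -3573 (Z = -20821 + 17248 = -3573)
Z + p(-53, -149) = -3573 + (-53 - 149) = -3573 - 202 = -3775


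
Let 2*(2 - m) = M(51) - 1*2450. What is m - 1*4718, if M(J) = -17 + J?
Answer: -3508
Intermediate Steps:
m = 1210 (m = 2 - ((-17 + 51) - 1*2450)/2 = 2 - (34 - 2450)/2 = 2 - ½*(-2416) = 2 + 1208 = 1210)
m - 1*4718 = 1210 - 1*4718 = 1210 - 4718 = -3508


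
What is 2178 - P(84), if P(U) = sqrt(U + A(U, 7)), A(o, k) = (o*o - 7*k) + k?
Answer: 2178 - 13*sqrt(42) ≈ 2093.8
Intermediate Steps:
A(o, k) = o**2 - 6*k (A(o, k) = (o**2 - 7*k) + k = o**2 - 6*k)
P(U) = sqrt(-42 + U + U**2) (P(U) = sqrt(U + (U**2 - 6*7)) = sqrt(U + (U**2 - 42)) = sqrt(U + (-42 + U**2)) = sqrt(-42 + U + U**2))
2178 - P(84) = 2178 - sqrt(-42 + 84 + 84**2) = 2178 - sqrt(-42 + 84 + 7056) = 2178 - sqrt(7098) = 2178 - 13*sqrt(42)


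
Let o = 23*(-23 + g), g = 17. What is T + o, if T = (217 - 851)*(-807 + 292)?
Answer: 326372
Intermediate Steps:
o = -138 (o = 23*(-23 + 17) = 23*(-6) = -138)
T = 326510 (T = -634*(-515) = 326510)
T + o = 326510 - 138 = 326372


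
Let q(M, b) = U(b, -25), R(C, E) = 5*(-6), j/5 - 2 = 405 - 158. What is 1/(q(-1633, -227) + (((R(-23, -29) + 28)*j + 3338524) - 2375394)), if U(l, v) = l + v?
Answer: 1/960388 ≈ 1.0412e-6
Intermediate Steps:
j = 1245 (j = 10 + 5*(405 - 158) = 10 + 5*247 = 10 + 1235 = 1245)
R(C, E) = -30
q(M, b) = -25 + b (q(M, b) = b - 25 = -25 + b)
1/(q(-1633, -227) + (((R(-23, -29) + 28)*j + 3338524) - 2375394)) = 1/((-25 - 227) + (((-30 + 28)*1245 + 3338524) - 2375394)) = 1/(-252 + ((-2*1245 + 3338524) - 2375394)) = 1/(-252 + ((-2490 + 3338524) - 2375394)) = 1/(-252 + (3336034 - 2375394)) = 1/(-252 + 960640) = 1/960388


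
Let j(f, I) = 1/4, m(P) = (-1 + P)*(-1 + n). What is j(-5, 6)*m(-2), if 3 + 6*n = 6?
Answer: 3/8 ≈ 0.37500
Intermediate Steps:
n = ½ (n = -½ + (⅙)*6 = -½ + 1 = ½ ≈ 0.50000)
m(P) = ½ - P/2 (m(P) = (-1 + P)*(-1 + ½) = (-1 + P)*(-½) = ½ - P/2)
j(f, I) = ¼
j(-5, 6)*m(-2) = (½ - ½*(-2))/4 = (½ + 1)/4 = (¼)*(3/2) = 3/8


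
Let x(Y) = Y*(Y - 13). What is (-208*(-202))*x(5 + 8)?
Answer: 0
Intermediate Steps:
x(Y) = Y*(-13 + Y)
(-208*(-202))*x(5 + 8) = (-208*(-202))*((5 + 8)*(-13 + (5 + 8))) = 42016*(13*(-13 + 13)) = 42016*(13*0) = 42016*0 = 0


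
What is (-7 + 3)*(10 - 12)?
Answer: 8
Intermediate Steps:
(-7 + 3)*(10 - 12) = -4*(-2) = 8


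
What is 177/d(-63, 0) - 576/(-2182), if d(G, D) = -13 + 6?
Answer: -191091/7637 ≈ -25.022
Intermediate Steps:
d(G, D) = -7
177/d(-63, 0) - 576/(-2182) = 177/(-7) - 576/(-2182) = 177*(-1/7) - 576*(-1/2182) = -177/7 + 288/1091 = -191091/7637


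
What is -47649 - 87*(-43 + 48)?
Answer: -48084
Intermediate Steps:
-47649 - 87*(-43 + 48) = -47649 - 87*5 = -47649 - 1*435 = -47649 - 435 = -48084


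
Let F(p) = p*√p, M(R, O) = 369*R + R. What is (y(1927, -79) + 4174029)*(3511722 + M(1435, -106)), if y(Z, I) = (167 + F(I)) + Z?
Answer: 16882695520656 - 319371088*I*√79 ≈ 1.6883e+13 - 2.8386e+9*I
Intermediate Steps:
M(R, O) = 370*R
F(p) = p^(3/2)
y(Z, I) = 167 + Z + I^(3/2) (y(Z, I) = (167 + I^(3/2)) + Z = 167 + Z + I^(3/2))
(y(1927, -79) + 4174029)*(3511722 + M(1435, -106)) = ((167 + 1927 + (-79)^(3/2)) + 4174029)*(3511722 + 370*1435) = ((167 + 1927 - 79*I*√79) + 4174029)*(3511722 + 530950) = ((2094 - 79*I*√79) + 4174029)*4042672 = (4176123 - 79*I*√79)*4042672 = 16882695520656 - 319371088*I*√79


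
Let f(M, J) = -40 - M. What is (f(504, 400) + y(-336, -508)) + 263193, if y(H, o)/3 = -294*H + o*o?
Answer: 1333193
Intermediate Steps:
y(H, o) = -882*H + 3*o² (y(H, o) = 3*(-294*H + o*o) = 3*(-294*H + o²) = 3*(o² - 294*H) = -882*H + 3*o²)
(f(504, 400) + y(-336, -508)) + 263193 = ((-40 - 1*504) + (-882*(-336) + 3*(-508)²)) + 263193 = ((-40 - 504) + (296352 + 3*258064)) + 263193 = (-544 + (296352 + 774192)) + 263193 = (-544 + 1070544) + 263193 = 1070000 + 263193 = 1333193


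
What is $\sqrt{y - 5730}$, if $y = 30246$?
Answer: $6 \sqrt{681} \approx 156.58$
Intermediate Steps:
$\sqrt{y - 5730} = \sqrt{30246 - 5730} = \sqrt{24516} = 6 \sqrt{681}$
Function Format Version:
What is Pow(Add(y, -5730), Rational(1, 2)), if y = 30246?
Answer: Mul(6, Pow(681, Rational(1, 2))) ≈ 156.58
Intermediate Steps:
Pow(Add(y, -5730), Rational(1, 2)) = Pow(Add(30246, -5730), Rational(1, 2)) = Pow(24516, Rational(1, 2)) = Mul(6, Pow(681, Rational(1, 2)))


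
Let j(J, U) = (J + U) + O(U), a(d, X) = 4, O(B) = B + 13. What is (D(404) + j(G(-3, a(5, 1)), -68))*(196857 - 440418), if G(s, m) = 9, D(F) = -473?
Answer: 142970307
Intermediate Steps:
O(B) = 13 + B
j(J, U) = 13 + J + 2*U (j(J, U) = (J + U) + (13 + U) = 13 + J + 2*U)
(D(404) + j(G(-3, a(5, 1)), -68))*(196857 - 440418) = (-473 + (13 + 9 + 2*(-68)))*(196857 - 440418) = (-473 + (13 + 9 - 136))*(-243561) = (-473 - 114)*(-243561) = -587*(-243561) = 142970307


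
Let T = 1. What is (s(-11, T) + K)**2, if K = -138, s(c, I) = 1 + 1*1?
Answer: 18496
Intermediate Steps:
s(c, I) = 2 (s(c, I) = 1 + 1 = 2)
(s(-11, T) + K)**2 = (2 - 138)**2 = (-136)**2 = 18496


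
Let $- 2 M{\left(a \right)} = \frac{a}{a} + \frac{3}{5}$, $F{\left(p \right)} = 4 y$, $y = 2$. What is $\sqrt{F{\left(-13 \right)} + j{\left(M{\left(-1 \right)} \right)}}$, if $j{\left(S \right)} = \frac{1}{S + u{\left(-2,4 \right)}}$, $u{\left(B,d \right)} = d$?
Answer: $\frac{\sqrt{133}}{4} \approx 2.8831$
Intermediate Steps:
$F{\left(p \right)} = 8$ ($F{\left(p \right)} = 4 \cdot 2 = 8$)
$M{\left(a \right)} = - \frac{4}{5}$ ($M{\left(a \right)} = - \frac{\frac{a}{a} + \frac{3}{5}}{2} = - \frac{1 + 3 \cdot \frac{1}{5}}{2} = - \frac{1 + \frac{3}{5}}{2} = \left(- \frac{1}{2}\right) \frac{8}{5} = - \frac{4}{5}$)
$j{\left(S \right)} = \frac{1}{4 + S}$ ($j{\left(S \right)} = \frac{1}{S + 4} = \frac{1}{4 + S}$)
$\sqrt{F{\left(-13 \right)} + j{\left(M{\left(-1 \right)} \right)}} = \sqrt{8 + \frac{1}{4 - \frac{4}{5}}} = \sqrt{8 + \frac{1}{\frac{16}{5}}} = \sqrt{8 + \frac{5}{16}} = \sqrt{\frac{133}{16}} = \frac{\sqrt{133}}{4}$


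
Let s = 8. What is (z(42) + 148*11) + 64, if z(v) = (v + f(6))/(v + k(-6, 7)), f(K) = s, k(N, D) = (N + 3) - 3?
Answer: 30481/18 ≈ 1693.4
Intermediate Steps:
k(N, D) = N (k(N, D) = (3 + N) - 3 = N)
f(K) = 8
z(v) = (8 + v)/(-6 + v) (z(v) = (v + 8)/(v - 6) = (8 + v)/(-6 + v))
(z(42) + 148*11) + 64 = ((8 + 42)/(-6 + 42) + 148*11) + 64 = (50/36 + 1628) + 64 = ((1/36)*50 + 1628) + 64 = (25/18 + 1628) + 64 = 29329/18 + 64 = 30481/18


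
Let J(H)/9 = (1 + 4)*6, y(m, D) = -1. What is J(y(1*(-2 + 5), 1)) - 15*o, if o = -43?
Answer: 915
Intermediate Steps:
J(H) = 270 (J(H) = 9*((1 + 4)*6) = 9*(5*6) = 9*30 = 270)
J(y(1*(-2 + 5), 1)) - 15*o = 270 - 15*(-43) = 270 + 645 = 915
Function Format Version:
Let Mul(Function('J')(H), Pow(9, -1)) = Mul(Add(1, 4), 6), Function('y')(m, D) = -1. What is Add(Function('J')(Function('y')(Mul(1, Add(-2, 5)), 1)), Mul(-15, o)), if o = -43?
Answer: 915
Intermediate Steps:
Function('J')(H) = 270 (Function('J')(H) = Mul(9, Mul(Add(1, 4), 6)) = Mul(9, Mul(5, 6)) = Mul(9, 30) = 270)
Add(Function('J')(Function('y')(Mul(1, Add(-2, 5)), 1)), Mul(-15, o)) = Add(270, Mul(-15, -43)) = Add(270, 645) = 915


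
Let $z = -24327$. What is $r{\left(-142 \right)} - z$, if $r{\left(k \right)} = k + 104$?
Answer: $24289$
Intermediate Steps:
$r{\left(k \right)} = 104 + k$
$r{\left(-142 \right)} - z = \left(104 - 142\right) - -24327 = -38 + 24327 = 24289$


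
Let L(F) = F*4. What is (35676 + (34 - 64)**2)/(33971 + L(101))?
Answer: 36576/34375 ≈ 1.0640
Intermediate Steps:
L(F) = 4*F
(35676 + (34 - 64)**2)/(33971 + L(101)) = (35676 + (34 - 64)**2)/(33971 + 4*101) = (35676 + (-30)**2)/(33971 + 404) = (35676 + 900)/34375 = 36576*(1/34375) = 36576/34375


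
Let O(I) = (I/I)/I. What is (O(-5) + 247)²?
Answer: 1522756/25 ≈ 60910.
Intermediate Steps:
O(I) = 1/I
(O(-5) + 247)² = (1/(-5) + 247)² = (-⅕ + 247)² = (1234/5)² = 1522756/25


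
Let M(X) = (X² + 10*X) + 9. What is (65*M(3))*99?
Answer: 308880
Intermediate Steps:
M(X) = 9 + X² + 10*X
(65*M(3))*99 = (65*(9 + 3² + 10*3))*99 = (65*(9 + 9 + 30))*99 = (65*48)*99 = 3120*99 = 308880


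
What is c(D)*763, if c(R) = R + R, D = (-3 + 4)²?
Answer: 1526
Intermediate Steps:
D = 1 (D = 1² = 1)
c(R) = 2*R
c(D)*763 = (2*1)*763 = 2*763 = 1526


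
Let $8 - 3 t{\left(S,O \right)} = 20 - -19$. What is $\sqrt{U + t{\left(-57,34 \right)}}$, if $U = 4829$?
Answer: $\frac{2 \sqrt{10842}}{3} \approx 69.417$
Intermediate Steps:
$t{\left(S,O \right)} = - \frac{31}{3}$ ($t{\left(S,O \right)} = \frac{8}{3} - \frac{20 - -19}{3} = \frac{8}{3} - \frac{20 + 19}{3} = \frac{8}{3} - 13 = - \frac{31}{3}$)
$\sqrt{U + t{\left(-57,34 \right)}} = \sqrt{4829 - \frac{31}{3}} = \sqrt{\frac{14456}{3}} = \frac{2 \sqrt{10842}}{3}$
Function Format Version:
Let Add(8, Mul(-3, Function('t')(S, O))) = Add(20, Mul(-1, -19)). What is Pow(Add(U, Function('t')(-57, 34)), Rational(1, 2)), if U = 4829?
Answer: Mul(Rational(2, 3), Pow(10842, Rational(1, 2))) ≈ 69.417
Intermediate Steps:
Function('t')(S, O) = Rational(-31, 3) (Function('t')(S, O) = Add(Rational(8, 3), Mul(Rational(-1, 3), Add(20, Mul(-1, -19)))) = Add(Rational(8, 3), Mul(Rational(-1, 3), Add(20, 19))) = Add(Rational(8, 3), Mul(Rational(-1, 3), 39)) = Add(Rational(8, 3), -13) = Rational(-31, 3))
Pow(Add(U, Function('t')(-57, 34)), Rational(1, 2)) = Pow(Add(4829, Rational(-31, 3)), Rational(1, 2)) = Pow(Rational(14456, 3), Rational(1, 2)) = Mul(Rational(2, 3), Pow(10842, Rational(1, 2)))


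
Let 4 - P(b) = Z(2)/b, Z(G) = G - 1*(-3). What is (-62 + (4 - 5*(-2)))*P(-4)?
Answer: -252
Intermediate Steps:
Z(G) = 3 + G (Z(G) = G + 3 = 3 + G)
P(b) = 4 - 5/b (P(b) = 4 - (3 + 2)/b = 4 - 5/b)
(-62 + (4 - 5*(-2)))*P(-4) = (-62 + (4 - 5*(-2)))*(4 - 5/(-4)) = (-62 + (4 + 10))*(4 - 5*(-1/4)) = (-62 + 14)*(4 + 5/4) = -48*21/4 = -252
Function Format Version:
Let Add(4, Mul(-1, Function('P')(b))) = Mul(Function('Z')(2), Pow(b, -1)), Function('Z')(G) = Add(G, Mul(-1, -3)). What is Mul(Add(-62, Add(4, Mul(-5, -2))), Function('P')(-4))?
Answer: -252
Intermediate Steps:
Function('Z')(G) = Add(3, G) (Function('Z')(G) = Add(G, 3) = Add(3, G))
Function('P')(b) = Add(4, Mul(-5, Pow(b, -1))) (Function('P')(b) = Add(4, Mul(-1, Mul(Add(3, 2), Pow(b, -1)))) = Add(4, Mul(-1, Mul(5, Pow(b, -1)))) = Add(4, Mul(-5, Pow(b, -1))))
Mul(Add(-62, Add(4, Mul(-5, -2))), Function('P')(-4)) = Mul(Add(-62, Add(4, Mul(-5, -2))), Add(4, Mul(-5, Pow(-4, -1)))) = Mul(Add(-62, Add(4, 10)), Add(4, Mul(-5, Rational(-1, 4)))) = Mul(Add(-62, 14), Add(4, Rational(5, 4))) = Mul(-48, Rational(21, 4)) = -252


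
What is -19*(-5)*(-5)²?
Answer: 2375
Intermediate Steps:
-19*(-5)*(-5)² = 95*25 = 2375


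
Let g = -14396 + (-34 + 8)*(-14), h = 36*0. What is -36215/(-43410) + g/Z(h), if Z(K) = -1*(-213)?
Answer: -13364785/205474 ≈ -65.044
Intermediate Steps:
h = 0
Z(K) = 213
g = -14032 (g = -14396 - 26*(-14) = -14396 + 364 = -14032)
-36215/(-43410) + g/Z(h) = -36215/(-43410) - 14032/213 = -36215*(-1/43410) - 14032*1/213 = 7243/8682 - 14032/213 = -13364785/205474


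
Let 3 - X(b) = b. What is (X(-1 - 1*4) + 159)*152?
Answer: 25384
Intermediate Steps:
X(b) = 3 - b
(X(-1 - 1*4) + 159)*152 = ((3 - (-1 - 1*4)) + 159)*152 = ((3 - (-1 - 4)) + 159)*152 = ((3 - 1*(-5)) + 159)*152 = ((3 + 5) + 159)*152 = (8 + 159)*152 = 167*152 = 25384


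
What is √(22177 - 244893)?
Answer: 2*I*√55679 ≈ 471.93*I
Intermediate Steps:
√(22177 - 244893) = √(-222716) = 2*I*√55679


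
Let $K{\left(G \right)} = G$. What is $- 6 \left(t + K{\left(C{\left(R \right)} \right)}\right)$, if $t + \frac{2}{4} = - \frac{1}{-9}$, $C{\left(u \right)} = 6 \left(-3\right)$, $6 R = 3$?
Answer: $\frac{331}{3} \approx 110.33$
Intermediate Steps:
$R = \frac{1}{2}$ ($R = \frac{1}{6} \cdot 3 = \frac{1}{2} \approx 0.5$)
$C{\left(u \right)} = -18$
$t = - \frac{7}{18}$ ($t = - \frac{1}{2} - \frac{1}{-9} = - \frac{1}{2} - - \frac{1}{9} = - \frac{1}{2} + \frac{1}{9} = - \frac{7}{18} \approx -0.38889$)
$- 6 \left(t + K{\left(C{\left(R \right)} \right)}\right) = - 6 \left(- \frac{7}{18} - 18\right) = \left(-6\right) \left(- \frac{331}{18}\right) = \frac{331}{3}$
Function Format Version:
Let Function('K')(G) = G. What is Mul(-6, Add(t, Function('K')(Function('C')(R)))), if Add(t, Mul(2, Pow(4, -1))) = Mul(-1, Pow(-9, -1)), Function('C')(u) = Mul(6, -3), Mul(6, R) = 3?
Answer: Rational(331, 3) ≈ 110.33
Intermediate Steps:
R = Rational(1, 2) (R = Mul(Rational(1, 6), 3) = Rational(1, 2) ≈ 0.50000)
Function('C')(u) = -18
t = Rational(-7, 18) (t = Add(Rational(-1, 2), Mul(-1, Pow(-9, -1))) = Add(Rational(-1, 2), Mul(-1, Rational(-1, 9))) = Add(Rational(-1, 2), Rational(1, 9)) = Rational(-7, 18) ≈ -0.38889)
Mul(-6, Add(t, Function('K')(Function('C')(R)))) = Mul(-6, Add(Rational(-7, 18), -18)) = Mul(-6, Rational(-331, 18)) = Rational(331, 3)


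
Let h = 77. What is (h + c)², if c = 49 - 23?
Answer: 10609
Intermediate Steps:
c = 26
(h + c)² = (77 + 26)² = 103² = 10609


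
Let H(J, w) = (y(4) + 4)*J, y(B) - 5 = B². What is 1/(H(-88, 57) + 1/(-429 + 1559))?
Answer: -1130/2485999 ≈ -0.00045455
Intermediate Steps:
y(B) = 5 + B²
H(J, w) = 25*J (H(J, w) = ((5 + 4²) + 4)*J = ((5 + 16) + 4)*J = (21 + 4)*J = 25*J)
1/(H(-88, 57) + 1/(-429 + 1559)) = 1/(25*(-88) + 1/(-429 + 1559)) = 1/(-2200 + 1/1130) = 1/(-2485999/1130) = -1130/2485999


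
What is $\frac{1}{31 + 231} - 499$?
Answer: $- \frac{130737}{262} \approx -499.0$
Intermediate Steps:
$\frac{1}{31 + 231} - 499 = \frac{1}{262} - 499 = - \frac{130737}{262}$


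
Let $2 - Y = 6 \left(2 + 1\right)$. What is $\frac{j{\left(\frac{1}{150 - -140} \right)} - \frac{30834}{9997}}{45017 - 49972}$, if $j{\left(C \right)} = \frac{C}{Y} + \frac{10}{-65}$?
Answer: $\frac{150216077}{229843026400} \approx 0.00065356$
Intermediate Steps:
$Y = -16$ ($Y = 2 - 6 \left(2 + 1\right) = 2 - 6 \cdot 3 = 2 - 18 = -16$)
$j{\left(C \right)} = - \frac{2}{13} - \frac{C}{16}$ ($j{\left(C \right)} = \frac{C}{-16} + \frac{10}{-65} = C \left(- \frac{1}{16}\right) + 10 \left(- \frac{1}{65}\right) = - \frac{C}{16} - \frac{2}{13} = - \frac{2}{13} - \frac{C}{16}$)
$\frac{j{\left(\frac{1}{150 - -140} \right)} - \frac{30834}{9997}}{45017 - 49972} = \frac{\left(- \frac{2}{13} - \frac{1}{16 \left(150 - -140\right)}\right) - \frac{30834}{9997}}{45017 - 49972} = \frac{\left(- \frac{2}{13} - \frac{1}{16 \left(150 + 140\right)}\right) - \frac{30834}{9997}}{-4955} = \left(\left(- \frac{2}{13} - \frac{1}{16 \cdot 290}\right) - \frac{30834}{9997}\right) \left(- \frac{1}{4955}\right) = \left(\left(- \frac{2}{13} - \frac{1}{4640}\right) - \frac{30834}{9997}\right) \left(- \frac{1}{4955}\right) = \left(- \frac{9293}{60320} - \frac{30834}{9997}\right) \left(- \frac{1}{4955}\right) = \left(- \frac{150216077}{46386080}\right) \left(- \frac{1}{4955}\right) = \frac{150216077}{229843026400}$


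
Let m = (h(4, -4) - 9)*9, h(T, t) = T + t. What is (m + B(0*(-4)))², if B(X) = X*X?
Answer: 6561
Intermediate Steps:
B(X) = X²
m = -81 (m = ((4 - 4) - 9)*9 = (0 - 9)*9 = -9*9 = -81)
(m + B(0*(-4)))² = (-81 + (0*(-4))²)² = (-81 + 0²)² = (-81 + 0)² = (-81)² = 6561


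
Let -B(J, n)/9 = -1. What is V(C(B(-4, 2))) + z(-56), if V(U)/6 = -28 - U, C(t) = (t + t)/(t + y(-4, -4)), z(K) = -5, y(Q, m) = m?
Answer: -973/5 ≈ -194.60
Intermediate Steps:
B(J, n) = 9 (B(J, n) = -9*(-1) = 9)
C(t) = 2*t/(-4 + t) (C(t) = (t + t)/(t - 4) = (2*t)/(-4 + t) = 2*t/(-4 + t))
V(U) = -168 - 6*U (V(U) = 6*(-28 - U) = -168 - 6*U)
V(C(B(-4, 2))) + z(-56) = (-168 - 12*9/(-4 + 9)) - 5 = (-168 - 12*9/5) - 5 = (-168 - 6*18/5) - 5 = (-168 - 108/5) - 5 = -948/5 - 5 = -973/5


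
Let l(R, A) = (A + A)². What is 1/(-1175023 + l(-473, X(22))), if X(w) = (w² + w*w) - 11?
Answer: 1/2488373 ≈ 4.0187e-7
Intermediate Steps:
X(w) = -11 + 2*w² (X(w) = (w² + w²) - 11 = 2*w² - 11 = -11 + 2*w²)
l(R, A) = 4*A² (l(R, A) = (2*A)² = 4*A²)
1/(-1175023 + l(-473, X(22))) = 1/(-1175023 + 4*(-11 + 2*22²)²) = 1/(-1175023 + 4*(-11 + 2*484)²) = 1/(-1175023 + 4*(-11 + 968)²) = 1/(-1175023 + 4*957²) = 1/(-1175023 + 4*915849) = 1/(-1175023 + 3663396) = 1/2488373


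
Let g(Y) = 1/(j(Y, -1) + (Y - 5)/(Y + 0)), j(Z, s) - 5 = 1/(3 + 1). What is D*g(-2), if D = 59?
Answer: 236/35 ≈ 6.7429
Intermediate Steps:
j(Z, s) = 21/4 (j(Z, s) = 5 + 1/(3 + 1) = 5 + 1/4 = 5 + ¼ = 21/4)
g(Y) = 1/(21/4 + (-5 + Y)/Y) (g(Y) = 1/(21/4 + (Y - 5)/(Y + 0)) = 1/(21/4 + (-5 + Y)/Y))
D*g(-2) = 59*((⅘)*(-2)/(-4 + 5*(-2))) = 59*((⅘)*(-2)/(-4 - 10)) = 59*((⅘)*(-2)/(-14)) = 59*((⅘)*(-2)*(-1/14)) = 59*(4/35) = 236/35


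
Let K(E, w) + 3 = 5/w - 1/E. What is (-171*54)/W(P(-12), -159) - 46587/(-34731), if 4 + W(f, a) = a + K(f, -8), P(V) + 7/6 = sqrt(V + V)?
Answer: 1065714312538657/18771019403745 + 42550272*I*sqrt(6)/1621406185 ≈ 56.774 + 0.064281*I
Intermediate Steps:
P(V) = -7/6 + sqrt(2)*sqrt(V) (P(V) = -7/6 + sqrt(V + V) = -7/6 + sqrt(2*V) = -7/6 + sqrt(2)*sqrt(V))
K(E, w) = -3 - 1/E + 5/w (K(E, w) = -3 + (5/w - 1/E) = -3 + (-1/E + 5/w) = -3 - 1/E + 5/w)
W(f, a) = -61/8 + a - 1/f (W(f, a) = -4 + (a + (-3 - 1/f + 5/(-8))) = -4 + (a + (-3 - 1/f + 5*(-1/8))) = -4 + (a + (-3 - 1/f - 5/8)) = -4 + (a + (-29/8 - 1/f)) = -4 + (-29/8 + a - 1/f) = -61/8 + a - 1/f)
(-171*54)/W(P(-12), -159) - 46587/(-34731) = (-171*54)/(-61/8 - 159 - 1/(-7/6 + sqrt(2)*sqrt(-12))) - 46587/(-34731) = -9234/(-61/8 - 159 - 1/(-7/6 + sqrt(2)*(2*I*sqrt(3)))) - 46587*(-1/34731) = -9234/(-61/8 - 159 - 1/(-7/6 + 2*I*sqrt(6))) + 15529/11577 = -9234/(-1333/8 - 1/(-7/6 + 2*I*sqrt(6))) + 15529/11577 = 15529/11577 - 9234/(-1333/8 - 1/(-7/6 + 2*I*sqrt(6)))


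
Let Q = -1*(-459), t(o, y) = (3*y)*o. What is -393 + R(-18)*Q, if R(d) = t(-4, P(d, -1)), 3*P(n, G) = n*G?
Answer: -33441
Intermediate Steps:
P(n, G) = G*n/3 (P(n, G) = (n*G)/3 = (G*n)/3 = G*n/3)
t(o, y) = 3*o*y
R(d) = 4*d (R(d) = 3*(-4)*((⅓)*(-1)*d) = 3*(-4)*(-d/3) = 4*d)
Q = 459
-393 + R(-18)*Q = -393 + (4*(-18))*459 = -393 - 72*459 = -393 - 33048 = -33441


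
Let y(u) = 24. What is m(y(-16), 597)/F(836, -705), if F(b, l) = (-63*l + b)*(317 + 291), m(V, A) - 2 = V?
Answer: 13/13756304 ≈ 9.4502e-7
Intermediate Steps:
m(V, A) = 2 + V
F(b, l) = -38304*l + 608*b (F(b, l) = (b - 63*l)*608 = -38304*l + 608*b)
m(y(-16), 597)/F(836, -705) = (2 + 24)/(-38304*(-705) + 608*836) = 26/(27004320 + 508288) = 26/27512608 = 26*(1/27512608) = 13/13756304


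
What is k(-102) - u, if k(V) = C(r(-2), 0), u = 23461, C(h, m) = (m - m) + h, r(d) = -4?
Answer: -23465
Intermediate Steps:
C(h, m) = h (C(h, m) = 0 + h = h)
k(V) = -4
k(-102) - u = -4 - 1*23461 = -4 - 23461 = -23465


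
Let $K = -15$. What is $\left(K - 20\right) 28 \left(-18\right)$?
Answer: $17640$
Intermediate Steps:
$\left(K - 20\right) 28 \left(-18\right) = \left(-15 - 20\right) 28 \left(-18\right) = \left(-35\right) 28 \left(-18\right) = \left(-980\right) \left(-18\right) = 17640$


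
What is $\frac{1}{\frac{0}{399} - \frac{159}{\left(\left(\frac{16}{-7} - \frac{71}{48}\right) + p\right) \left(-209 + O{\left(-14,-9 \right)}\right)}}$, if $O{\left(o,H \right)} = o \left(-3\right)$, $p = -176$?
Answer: $- \frac{10086967}{53424} \approx -188.81$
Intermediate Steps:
$O{\left(o,H \right)} = - 3 o$
$\frac{1}{\frac{0}{399} - \frac{159}{\left(\left(\frac{16}{-7} - \frac{71}{48}\right) + p\right) \left(-209 + O{\left(-14,-9 \right)}\right)}} = \frac{1}{\frac{0}{399} - \frac{159}{\left(\left(\frac{16}{-7} - \frac{71}{48}\right) - 176\right) \left(-209 - -42\right)}} = \frac{1}{0 \cdot \frac{1}{399} - \frac{159}{\left(\left(16 \left(- \frac{1}{7}\right) - \frac{71}{48}\right) - 176\right) \left(-209 + 42\right)}} = \frac{1}{0 - \frac{159}{\left(\left(- \frac{16}{7} - \frac{71}{48}\right) - 176\right) \left(-167\right)}} = \frac{1}{0 - \frac{159}{\left(- \frac{1265}{336} - 176\right) \left(-167\right)}} = \frac{1}{0 - \frac{159}{\left(- \frac{60401}{336}\right) \left(-167\right)}} = \frac{1}{0 - \frac{159}{\frac{10086967}{336}}} = \frac{1}{0 - \frac{53424}{10086967}} = \frac{1}{- \frac{53424}{10086967}} = - \frac{10086967}{53424}$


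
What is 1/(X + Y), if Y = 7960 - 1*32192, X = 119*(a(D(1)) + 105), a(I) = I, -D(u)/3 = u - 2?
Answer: -1/11380 ≈ -8.7873e-5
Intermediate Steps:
D(u) = 6 - 3*u (D(u) = -3*(u - 2) = -3*(-2 + u) = 6 - 3*u)
X = 12852 (X = 119*((6 - 3*1) + 105) = 119*((6 - 3) + 105) = 119*(3 + 105) = 119*108 = 12852)
Y = -24232 (Y = 7960 - 32192 = -24232)
1/(X + Y) = 1/(12852 - 24232) = 1/(-11380) = -1/11380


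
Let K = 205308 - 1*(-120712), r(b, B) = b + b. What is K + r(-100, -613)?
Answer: 325820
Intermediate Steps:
r(b, B) = 2*b
K = 326020 (K = 205308 + 120712 = 326020)
K + r(-100, -613) = 326020 + 2*(-100) = 326020 - 200 = 325820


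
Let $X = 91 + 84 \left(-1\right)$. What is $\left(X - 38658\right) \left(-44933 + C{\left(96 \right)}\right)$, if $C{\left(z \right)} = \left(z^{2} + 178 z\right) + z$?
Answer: $716318983$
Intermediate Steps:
$C{\left(z \right)} = z^{2} + 179 z$
$X = 7$ ($X = 91 - 84 = 7$)
$\left(X - 38658\right) \left(-44933 + C{\left(96 \right)}\right) = \left(7 - 38658\right) \left(-44933 + 96 \left(179 + 96\right)\right) = - 38651 \left(-44933 + 96 \cdot 275\right) = - 38651 \left(-44933 + 26400\right) = \left(-38651\right) \left(-18533\right) = 716318983$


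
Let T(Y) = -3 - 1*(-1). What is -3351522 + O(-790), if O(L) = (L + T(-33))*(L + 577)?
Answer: -3182826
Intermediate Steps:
T(Y) = -2 (T(Y) = -3 + 1 = -2)
O(L) = (-2 + L)*(577 + L) (O(L) = (L - 2)*(L + 577) = (-2 + L)*(577 + L))
-3351522 + O(-790) = -3351522 + (-1154 + (-790)² + 575*(-790)) = -3351522 + (-1154 + 624100 - 454250) = -3351522 + 168696 = -3182826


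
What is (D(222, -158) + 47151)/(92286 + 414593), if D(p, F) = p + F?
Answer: 47215/506879 ≈ 0.093148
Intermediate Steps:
D(p, F) = F + p
(D(222, -158) + 47151)/(92286 + 414593) = ((-158 + 222) + 47151)/(92286 + 414593) = (64 + 47151)/506879 = 47215*(1/506879) = 47215/506879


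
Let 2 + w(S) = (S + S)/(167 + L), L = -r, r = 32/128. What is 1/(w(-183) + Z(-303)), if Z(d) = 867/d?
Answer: -67367/475361 ≈ -0.14172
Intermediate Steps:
r = ¼ (r = 32*(1/128) = ¼ ≈ 0.25000)
L = -¼ (L = -1*¼ = -¼ ≈ -0.25000)
w(S) = -2 + 8*S/667 (w(S) = -2 + (S + S)/(167 - ¼) = -2 + (2*S)/(667/4) = -2 + (2*S)*(4/667) = -2 + 8*S/667)
1/(w(-183) + Z(-303)) = 1/((-2 + (8/667)*(-183)) + 867/(-303)) = 1/((-2 - 1464/667) + 867*(-1/303)) = 1/(-2798/667 - 289/101) = 1/(-475361/67367) = -67367/475361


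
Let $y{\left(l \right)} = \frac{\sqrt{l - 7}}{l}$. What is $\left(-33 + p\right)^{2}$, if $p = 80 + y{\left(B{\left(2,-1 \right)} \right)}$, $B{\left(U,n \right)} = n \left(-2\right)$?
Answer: $\frac{\left(94 + i \sqrt{5}\right)^{2}}{4} \approx 2207.8 + 105.1 i$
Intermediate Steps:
$B{\left(U,n \right)} = - 2 n$
$y{\left(l \right)} = \frac{\sqrt{-7 + l}}{l}$
$p = 80 + \frac{i \sqrt{5}}{2}$ ($p = 80 + \frac{\sqrt{-7 - -2}}{\left(-2\right) \left(-1\right)} = 80 + \frac{\sqrt{-7 + 2}}{2} = 80 + \frac{\sqrt{-5}}{2} = 80 + \frac{i \sqrt{5}}{2} \approx 80.0 + 1.118 i$)
$\left(-33 + p\right)^{2} = \left(-33 + \left(80 + \frac{i \sqrt{5}}{2}\right)\right)^{2} = \left(47 + \frac{i \sqrt{5}}{2}\right)^{2}$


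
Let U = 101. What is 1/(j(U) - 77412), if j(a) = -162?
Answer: -1/77574 ≈ -1.2891e-5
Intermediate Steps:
1/(j(U) - 77412) = 1/(-162 - 77412) = 1/(-77574) = -1/77574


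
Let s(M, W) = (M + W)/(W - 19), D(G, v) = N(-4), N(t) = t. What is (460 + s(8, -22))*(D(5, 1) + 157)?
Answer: 2887722/41 ≈ 70432.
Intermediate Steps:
D(G, v) = -4
s(M, W) = (M + W)/(-19 + W)
(460 + s(8, -22))*(D(5, 1) + 157) = (460 + (8 - 22)/(-19 - 22))*(-4 + 157) = (460 - 14/(-41))*153 = (460 - 1/41*(-14))*153 = (460 + 14/41)*153 = (18874/41)*153 = 2887722/41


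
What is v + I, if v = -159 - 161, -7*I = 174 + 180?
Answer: -2594/7 ≈ -370.57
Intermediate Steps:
I = -354/7 (I = -(174 + 180)/7 = -⅐*354 = -354/7 ≈ -50.571)
v = -320
v + I = -320 - 354/7 = -2594/7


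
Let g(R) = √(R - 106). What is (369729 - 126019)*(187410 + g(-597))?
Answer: 45673691100 + 243710*I*√703 ≈ 4.5674e+10 + 6.4618e+6*I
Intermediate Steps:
g(R) = √(-106 + R)
(369729 - 126019)*(187410 + g(-597)) = (369729 - 126019)*(187410 + √(-106 - 597)) = 243710*(187410 + √(-703)) = 243710*(187410 + I*√703) = 45673691100 + 243710*I*√703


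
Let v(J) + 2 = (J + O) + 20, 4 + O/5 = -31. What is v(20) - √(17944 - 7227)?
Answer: -137 - √10717 ≈ -240.52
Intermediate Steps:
O = -175 (O = -20 + 5*(-31) = -20 - 155 = -175)
v(J) = -157 + J (v(J) = -2 + ((J - 175) + 20) = -2 + ((-175 + J) + 20) = -2 + (-155 + J) = -157 + J)
v(20) - √(17944 - 7227) = (-157 + 20) - √(17944 - 7227) = -137 - √10717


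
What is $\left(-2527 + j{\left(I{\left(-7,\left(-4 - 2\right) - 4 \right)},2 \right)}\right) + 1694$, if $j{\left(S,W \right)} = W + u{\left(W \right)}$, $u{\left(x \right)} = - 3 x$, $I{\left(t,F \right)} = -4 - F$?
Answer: $-837$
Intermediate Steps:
$j{\left(S,W \right)} = - 2 W$ ($j{\left(S,W \right)} = W - 3 W = - 2 W$)
$\left(-2527 + j{\left(I{\left(-7,\left(-4 - 2\right) - 4 \right)},2 \right)}\right) + 1694 = \left(-2527 - 4\right) + 1694 = -2531 + 1694 = -837$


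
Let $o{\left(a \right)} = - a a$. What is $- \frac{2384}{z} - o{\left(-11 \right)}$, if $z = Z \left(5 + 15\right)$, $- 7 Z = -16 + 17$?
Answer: $\frac{4777}{5} \approx 955.4$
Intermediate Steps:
$Z = - \frac{1}{7}$ ($Z = - \frac{-16 + 17}{7} = \left(- \frac{1}{7}\right) 1 = - \frac{1}{7} \approx -0.14286$)
$o{\left(a \right)} = - a^{2}$
$z = - \frac{20}{7}$ ($z = - \frac{5 + 15}{7} = \left(- \frac{1}{7}\right) 20 = - \frac{20}{7} \approx -2.8571$)
$- \frac{2384}{z} - o{\left(-11 \right)} = - \frac{2384}{- \frac{20}{7}} - - \left(-11\right)^{2} = \left(-2384\right) \left(- \frac{7}{20}\right) - \left(-1\right) 121 = \frac{4172}{5} - -121 = \frac{4172}{5} + 121 = \frac{4777}{5}$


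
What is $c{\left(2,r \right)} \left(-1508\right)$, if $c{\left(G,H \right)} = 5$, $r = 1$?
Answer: $-7540$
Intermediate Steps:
$c{\left(2,r \right)} \left(-1508\right) = 5 \left(-1508\right) = -7540$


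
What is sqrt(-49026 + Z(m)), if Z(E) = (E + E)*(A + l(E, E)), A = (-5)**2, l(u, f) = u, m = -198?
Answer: sqrt(19482) ≈ 139.58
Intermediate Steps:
A = 25
Z(E) = 2*E*(25 + E) (Z(E) = (E + E)*(25 + E) = (2*E)*(25 + E) = 2*E*(25 + E))
sqrt(-49026 + Z(m)) = sqrt(-49026 + 2*(-198)*(25 - 198)) = sqrt(-49026 + 2*(-198)*(-173)) = sqrt(-49026 + 68508) = sqrt(19482)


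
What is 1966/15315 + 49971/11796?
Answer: 262832267/60218580 ≈ 4.3646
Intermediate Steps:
1966/15315 + 49971/11796 = 1966*(1/15315) + 49971*(1/11796) = 1966/15315 + 16657/3932 = 262832267/60218580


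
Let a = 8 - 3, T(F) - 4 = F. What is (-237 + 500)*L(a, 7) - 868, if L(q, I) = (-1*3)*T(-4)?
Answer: -868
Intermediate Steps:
T(F) = 4 + F
a = 5
L(q, I) = 0 (L(q, I) = (-1*3)*(4 - 4) = -3*0 = 0)
(-237 + 500)*L(a, 7) - 868 = (-237 + 500)*0 - 868 = 263*0 - 868 = 0 - 868 = -868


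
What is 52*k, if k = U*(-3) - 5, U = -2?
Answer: 52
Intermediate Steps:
k = 1 (k = -2*(-3) - 5 = 6 - 5 = 1)
52*k = 52*1 = 52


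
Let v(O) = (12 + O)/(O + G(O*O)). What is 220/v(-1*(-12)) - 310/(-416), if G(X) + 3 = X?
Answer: 291875/208 ≈ 1403.2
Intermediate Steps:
G(X) = -3 + X
v(O) = (12 + O)/(-3 + O + O**2) (v(O) = (12 + O)/(O + (-3 + O*O)) = (12 + O)/(O + (-3 + O**2)) = (12 + O)/(-3 + O + O**2))
220/v(-1*(-12)) - 310/(-416) = 220/(((12 - 1*(-12))/(-3 - 1*(-12) + (-1*(-12))**2))) - 310/(-416) = 220/(((12 + 12)/(-3 + 12 + 12**2))) - 310*(-1/416) = 220/((24/(-3 + 12 + 144))) + 155/208 = 220/((24/153)) + 155/208 = 220/(((1/153)*24)) + 155/208 = 220/(8/51) + 155/208 = 220*(51/8) + 155/208 = 2805/2 + 155/208 = 291875/208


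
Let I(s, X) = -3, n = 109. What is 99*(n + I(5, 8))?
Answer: 10494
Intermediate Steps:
99*(n + I(5, 8)) = 99*(109 - 3) = 99*106 = 10494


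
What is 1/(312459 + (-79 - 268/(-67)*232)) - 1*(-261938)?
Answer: 82067270905/313308 ≈ 2.6194e+5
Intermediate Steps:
1/(312459 + (-79 - 268/(-67)*232)) - 1*(-261938) = 1/(312459 + (-79 - 268*(-1/67)*232)) + 261938 = 1/(312459 + (-79 + 4*232)) + 261938 = 1/(312459 + (-79 + 928)) + 261938 = 1/(312459 + 849) + 261938 = 1/313308 + 261938 = 82067270905/313308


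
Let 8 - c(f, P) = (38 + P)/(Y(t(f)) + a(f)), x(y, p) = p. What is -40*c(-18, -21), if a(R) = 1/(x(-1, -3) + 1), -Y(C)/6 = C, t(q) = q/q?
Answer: -5520/13 ≈ -424.62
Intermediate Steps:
t(q) = 1
Y(C) = -6*C
a(R) = -½ (a(R) = 1/(-3 + 1) = 1/(-2) = -½)
c(f, P) = 180/13 + 2*P/13 (c(f, P) = 8 - (38 + P)/(-6*1 - ½) = 8 - (38 + P)/(-6 - ½) = 8 - (38 + P)/(-13/2) = 8 - (38 + P)*(-2)/13 = 8 - (-76/13 - 2*P/13) = 8 + (76/13 + 2*P/13) = 180/13 + 2*P/13)
-40*c(-18, -21) = -40*(180/13 + (2/13)*(-21)) = -40*(180/13 - 42/13) = -40*138/13 = -5520/13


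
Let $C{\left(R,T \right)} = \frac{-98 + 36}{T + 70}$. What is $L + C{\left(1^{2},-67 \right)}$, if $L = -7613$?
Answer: $- \frac{22901}{3} \approx -7633.7$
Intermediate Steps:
$C{\left(R,T \right)} = - \frac{62}{70 + T}$
$L + C{\left(1^{2},-67 \right)} = -7613 - \frac{62}{70 - 67} = -7613 - \frac{62}{3} = - \frac{22901}{3}$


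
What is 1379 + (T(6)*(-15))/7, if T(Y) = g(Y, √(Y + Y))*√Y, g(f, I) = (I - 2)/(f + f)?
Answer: 1379 + 5*√6*(1 - √3)/14 ≈ 1378.4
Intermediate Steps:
g(f, I) = (-2 + I)/(2*f) (g(f, I) = (-2 + I)/((2*f)) = (-2 + I)*(1/(2*f)) = (-2 + I)/(2*f))
T(Y) = (-2 + √2*√Y)/(2*√Y) (T(Y) = ((-2 + √(Y + Y))/(2*Y))*√Y = ((-2 + √(2*Y))/(2*Y))*√Y = ((-2 + √2*√Y)/(2*Y))*√Y = (-2 + √2*√Y)/(2*√Y))
1379 + (T(6)*(-15))/7 = 1379 + ((√2/2 - 1/√6)*(-15))/7 = 1379 + ((√2/2 - √6/6)*(-15))*(⅐) = 1379 + (-15*√2/2 + 5*√6/2)*(⅐) = 1379 + (-15*√2/14 + 5*√6/14) = 1379 - 15*√2/14 + 5*√6/14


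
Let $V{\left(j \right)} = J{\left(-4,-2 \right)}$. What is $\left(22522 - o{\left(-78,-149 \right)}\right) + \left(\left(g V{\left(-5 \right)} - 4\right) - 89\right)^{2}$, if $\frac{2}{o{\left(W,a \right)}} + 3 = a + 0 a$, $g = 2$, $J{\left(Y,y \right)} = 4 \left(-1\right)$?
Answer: $\frac{2486949}{76} \approx 32723.0$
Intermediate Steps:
$J{\left(Y,y \right)} = -4$
$V{\left(j \right)} = -4$
$o{\left(W,a \right)} = \frac{2}{-3 + a}$ ($o{\left(W,a \right)} = \frac{2}{-3 + \left(a + 0 a\right)} = \frac{2}{-3 + \left(a + 0\right)} = \frac{2}{-3 + a}$)
$\left(22522 - o{\left(-78,-149 \right)}\right) + \left(\left(g V{\left(-5 \right)} - 4\right) - 89\right)^{2} = \left(22522 - \frac{2}{-3 - 149}\right) + \left(\left(2 \left(-4\right) - 4\right) - 89\right)^{2} = \left(22522 - \frac{2}{-152}\right) + \left(\left(-8 - 4\right) - 89\right)^{2} = \left(22522 - 2 \left(- \frac{1}{152}\right)\right) + \left(-12 - 89\right)^{2} = \left(22522 - - \frac{1}{76}\right) + \left(-101\right)^{2} = \left(22522 + \frac{1}{76}\right) + 10201 = \frac{1711673}{76} + 10201 = \frac{2486949}{76}$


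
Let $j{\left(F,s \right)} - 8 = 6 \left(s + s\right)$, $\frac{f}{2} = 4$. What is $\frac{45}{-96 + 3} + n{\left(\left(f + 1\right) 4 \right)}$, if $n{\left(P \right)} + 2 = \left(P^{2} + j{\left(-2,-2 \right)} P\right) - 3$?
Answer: $\frac{22150}{31} \approx 714.52$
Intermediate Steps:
$f = 8$ ($f = 2 \cdot 4 = 8$)
$j{\left(F,s \right)} = 8 + 12 s$ ($j{\left(F,s \right)} = 8 + 6 \left(s + s\right) = 8 + 6 \cdot 2 s = 8 + 12 s$)
$n{\left(P \right)} = -5 + P^{2} - 16 P$ ($n{\left(P \right)} = -2 - \left(3 - P^{2} - \left(8 + 12 \left(-2\right)\right) P\right) = -2 - \left(3 - P^{2} - \left(8 - 24\right) P\right) = -2 - \left(3 - P^{2} + 16 P\right) = -5 + P^{2} - 16 P$)
$\frac{45}{-96 + 3} + n{\left(\left(f + 1\right) 4 \right)} = \frac{45}{-96 + 3} - \left(5 - 16 \left(8 + 1\right)^{2} + 16 \left(8 + 1\right) 4\right) = \frac{45}{-93} - \left(5 - 1296 + 16 \cdot 9 \cdot 4\right) = 45 \left(- \frac{1}{93}\right) - \left(581 - 1296\right) = - \frac{15}{31} - -715 = - \frac{15}{31} + 715 = \frac{22150}{31}$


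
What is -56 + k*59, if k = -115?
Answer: -6841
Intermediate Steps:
-56 + k*59 = -56 - 115*59 = -56 - 6785 = -6841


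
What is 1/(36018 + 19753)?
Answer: 1/55771 ≈ 1.7930e-5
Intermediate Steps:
1/(36018 + 19753) = 1/55771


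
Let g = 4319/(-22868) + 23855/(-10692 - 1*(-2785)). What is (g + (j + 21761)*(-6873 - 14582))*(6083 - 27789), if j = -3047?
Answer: 787924986282743547829/90408638 ≈ 8.7152e+12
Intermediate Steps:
g = -579666473/180817276 (g = 4319*(-1/22868) + 23855/(-10692 + 2785) = -4319/22868 + 23855/(-7907) = -4319/22868 + 23855*(-1/7907) = -4319/22868 - 23855/7907 = -579666473/180817276 ≈ -3.2058)
(g + (j + 21761)*(-6873 - 14582))*(6083 - 27789) = (-579666473/180817276 + (-3047 + 21761)*(-6873 - 14582))*(6083 - 27789) = (-579666473/180817276 + 18714*(-21455))*(-21706) = (-579666473/180817276 - 401508870)*(-21706) = -72599740742904593/180817276*(-21706) = 787924986282743547829/90408638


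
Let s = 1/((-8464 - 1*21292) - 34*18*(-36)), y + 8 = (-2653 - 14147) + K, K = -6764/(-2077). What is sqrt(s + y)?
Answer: 5*I*sqrt(43250328608541131)/8021374 ≈ 129.63*I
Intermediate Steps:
K = 6764/2077 (K = -6764*(-1/2077) = 6764/2077 ≈ 3.2566)
y = -34903452/2077 (y = -8 + ((-2653 - 14147) + 6764/2077) = -8 + (-16800 + 6764/2077) = -8 - 34886836/2077 = -34903452/2077 ≈ -16805.)
s = -1/7724 (s = 1/((-8464 - 21292) - 612*(-36)) = 1/(-29756 + 22032) = 1/(-7724) = -1/7724 ≈ -0.00012947)
sqrt(s + y) = sqrt(-1/7724 - 34903452/2077) = sqrt(-269594265325/16042748) = 5*I*sqrt(43250328608541131)/8021374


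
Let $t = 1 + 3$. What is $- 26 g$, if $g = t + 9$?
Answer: $-338$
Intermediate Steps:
$t = 4$
$g = 13$ ($g = 4 + 9 = 13$)
$- 26 g = \left(-26\right) 13 = -338$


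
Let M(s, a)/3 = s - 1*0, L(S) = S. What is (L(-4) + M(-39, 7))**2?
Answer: 14641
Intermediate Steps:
M(s, a) = 3*s (M(s, a) = 3*(s - 1*0) = 3*(s + 0) = 3*s)
(L(-4) + M(-39, 7))**2 = (-4 + 3*(-39))**2 = (-4 - 117)**2 = (-121)**2 = 14641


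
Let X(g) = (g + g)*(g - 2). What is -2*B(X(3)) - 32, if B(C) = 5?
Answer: -42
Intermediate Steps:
X(g) = 2*g*(-2 + g) (X(g) = (2*g)*(-2 + g) = 2*g*(-2 + g))
-2*B(X(3)) - 32 = -2*5 - 32 = -10 - 32 = -42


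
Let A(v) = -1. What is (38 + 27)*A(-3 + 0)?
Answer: -65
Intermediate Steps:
(38 + 27)*A(-3 + 0) = (38 + 27)*(-1) = 65*(-1) = -65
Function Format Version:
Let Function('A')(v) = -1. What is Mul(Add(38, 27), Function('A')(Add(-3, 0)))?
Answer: -65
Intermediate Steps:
Mul(Add(38, 27), Function('A')(Add(-3, 0))) = Mul(Add(38, 27), -1) = Mul(65, -1) = -65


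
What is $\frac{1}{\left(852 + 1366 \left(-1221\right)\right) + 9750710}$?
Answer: $\frac{1}{8083676} \approx 1.2371 \cdot 10^{-7}$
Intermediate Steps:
$\frac{1}{\left(852 + 1366 \left(-1221\right)\right) + 9750710} = \frac{1}{\left(852 - 1667886\right) + 9750710} = \frac{1}{-1667034 + 9750710} = \frac{1}{8083676}$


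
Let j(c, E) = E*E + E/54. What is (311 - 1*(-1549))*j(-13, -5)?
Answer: 416950/9 ≈ 46328.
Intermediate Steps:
j(c, E) = E² + E/54 (j(c, E) = E² + E*(1/54) = E² + E/54)
(311 - 1*(-1549))*j(-13, -5) = (311 - 1*(-1549))*(-5*(1/54 - 5)) = (311 + 1549)*(-5*(-269/54)) = 1860*(1345/54) = 416950/9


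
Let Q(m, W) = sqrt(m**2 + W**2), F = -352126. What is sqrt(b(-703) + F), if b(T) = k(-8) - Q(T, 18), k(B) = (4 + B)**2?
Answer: sqrt(-352110 - sqrt(494533)) ≈ 593.98*I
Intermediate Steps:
Q(m, W) = sqrt(W**2 + m**2)
b(T) = 16 - sqrt(324 + T**2) (b(T) = (4 - 8)**2 - sqrt(18**2 + T**2) = (-4)**2 - sqrt(324 + T**2) = 16 - sqrt(324 + T**2))
sqrt(b(-703) + F) = sqrt((16 - sqrt(324 + (-703)**2)) - 352126) = sqrt((16 - sqrt(324 + 494209)) - 352126) = sqrt((16 - sqrt(494533)) - 352126) = sqrt(-352110 - sqrt(494533))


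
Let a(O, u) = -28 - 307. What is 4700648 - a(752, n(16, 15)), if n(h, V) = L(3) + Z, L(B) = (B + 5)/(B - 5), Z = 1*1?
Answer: 4700983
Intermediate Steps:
Z = 1
L(B) = (5 + B)/(-5 + B)
n(h, V) = -3 (n(h, V) = (5 + 3)/(-5 + 3) + 1 = 8/(-2) + 1 = -1/2*8 + 1 = -4 + 1 = -3)
a(O, u) = -335
4700648 - a(752, n(16, 15)) = 4700648 - 1*(-335) = 4700648 + 335 = 4700983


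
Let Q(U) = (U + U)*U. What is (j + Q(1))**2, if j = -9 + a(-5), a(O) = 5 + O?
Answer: 49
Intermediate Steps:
Q(U) = 2*U**2 (Q(U) = (2*U)*U = 2*U**2)
j = -9 (j = -9 + (5 - 5) = -9 + 0 = -9)
(j + Q(1))**2 = (-9 + 2*1**2)**2 = (-9 + 2*1)**2 = (-9 + 2)**2 = (-7)**2 = 49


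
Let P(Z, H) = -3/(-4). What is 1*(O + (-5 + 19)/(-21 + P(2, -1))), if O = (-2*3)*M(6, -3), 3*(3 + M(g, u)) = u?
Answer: 1888/81 ≈ 23.309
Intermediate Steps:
P(Z, H) = ¾ (P(Z, H) = -3*(-¼) = ¾)
M(g, u) = -3 + u/3
O = 24 (O = (-2*3)*(-3 + (⅓)*(-3)) = -6*(-3 - 1) = -6*(-4) = 24)
1*(O + (-5 + 19)/(-21 + P(2, -1))) = 1*(24 + (-5 + 19)/(-21 + ¾)) = 1*(24 + 14/(-81/4)) = 1*(24 + 14*(-4/81)) = 1*(24 - 56/81) = 1*(1888/81) = 1888/81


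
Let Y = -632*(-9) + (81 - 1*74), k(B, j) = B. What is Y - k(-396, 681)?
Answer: 6091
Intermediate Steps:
Y = 5695 (Y = -158*(-36) + (81 - 74) = 5688 + 7 = 5695)
Y - k(-396, 681) = 5695 - 1*(-396) = 5695 + 396 = 6091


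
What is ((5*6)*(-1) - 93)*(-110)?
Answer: 13530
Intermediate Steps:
((5*6)*(-1) - 93)*(-110) = (30*(-1) - 93)*(-110) = (-30 - 93)*(-110) = -123*(-110) = 13530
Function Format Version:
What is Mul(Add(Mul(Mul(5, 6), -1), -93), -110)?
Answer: 13530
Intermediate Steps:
Mul(Add(Mul(Mul(5, 6), -1), -93), -110) = Mul(Add(Mul(30, -1), -93), -110) = Mul(Add(-30, -93), -110) = Mul(-123, -110) = 13530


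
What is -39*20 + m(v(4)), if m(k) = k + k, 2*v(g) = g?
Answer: -776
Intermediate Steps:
v(g) = g/2
m(k) = 2*k
-39*20 + m(v(4)) = -39*20 + 2*((½)*4) = -780 + 2*2 = -780 + 4 = -776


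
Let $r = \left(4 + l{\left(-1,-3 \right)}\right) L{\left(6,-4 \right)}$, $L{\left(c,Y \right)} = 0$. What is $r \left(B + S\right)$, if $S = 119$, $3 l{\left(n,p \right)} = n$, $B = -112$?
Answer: $0$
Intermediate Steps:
$l{\left(n,p \right)} = \frac{n}{3}$
$r = 0$ ($r = \left(4 + \frac{1}{3} \left(-1\right)\right) 0 = \left(4 - \frac{1}{3}\right) 0 = \frac{11}{3} \cdot 0 = 0$)
$r \left(B + S\right) = 0 \left(-112 + 119\right) = 0 \cdot 7 = 0$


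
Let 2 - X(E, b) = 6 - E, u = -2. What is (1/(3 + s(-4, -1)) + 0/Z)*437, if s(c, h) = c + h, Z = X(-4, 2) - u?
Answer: -437/2 ≈ -218.50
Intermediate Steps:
X(E, b) = -4 + E (X(E, b) = 2 - (6 - E) = 2 + (-6 + E) = -4 + E)
Z = -6 (Z = (-4 - 4) - 1*(-2) = -8 + 2 = -6)
(1/(3 + s(-4, -1)) + 0/Z)*437 = (1/(3 + (-4 - 1)) + 0/(-6))*437 = (1/(3 - 5) + 0*(-⅙))*437 = (1/(-2) + 0)*437 = (-½ + 0)*437 = -½*437 = -437/2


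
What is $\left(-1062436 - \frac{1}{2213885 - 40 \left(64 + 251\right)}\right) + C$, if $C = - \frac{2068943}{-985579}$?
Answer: $- \frac{2304993130919014364}{2169540269015} \approx -1.0624 \cdot 10^{6}$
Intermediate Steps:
$C = \frac{2068943}{985579}$ ($C = \left(-2068943\right) \left(- \frac{1}{985579}\right) = \frac{2068943}{985579} \approx 2.0992$)
$\left(-1062436 - \frac{1}{2213885 - 40 \left(64 + 251\right)}\right) + C = \left(-1062436 - \frac{1}{2213885 - 40 \left(64 + 251\right)}\right) + \frac{2068943}{985579} = \left(-1062436 - \frac{1}{2213885 - 12600}\right) + \frac{2068943}{985579} = \left(-1062436 - \frac{1}{2201285}\right) + \frac{2068943}{985579} = - \frac{2338724430261}{2201285} + \frac{2068943}{985579} = - \frac{2304993130919014364}{2169540269015}$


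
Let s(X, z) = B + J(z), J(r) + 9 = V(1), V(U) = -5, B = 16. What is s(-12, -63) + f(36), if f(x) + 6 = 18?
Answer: 14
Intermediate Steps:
f(x) = 12 (f(x) = -6 + 18 = 12)
J(r) = -14 (J(r) = -9 - 5 = -14)
s(X, z) = 2 (s(X, z) = 16 - 14 = 2)
s(-12, -63) + f(36) = 2 + 12 = 14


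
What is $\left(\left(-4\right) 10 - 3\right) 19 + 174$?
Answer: $-643$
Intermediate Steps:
$\left(\left(-4\right) 10 - 3\right) 19 + 174 = \left(-40 - 3\right) 19 + 174 = \left(-43\right) 19 + 174 = -817 + 174 = -643$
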